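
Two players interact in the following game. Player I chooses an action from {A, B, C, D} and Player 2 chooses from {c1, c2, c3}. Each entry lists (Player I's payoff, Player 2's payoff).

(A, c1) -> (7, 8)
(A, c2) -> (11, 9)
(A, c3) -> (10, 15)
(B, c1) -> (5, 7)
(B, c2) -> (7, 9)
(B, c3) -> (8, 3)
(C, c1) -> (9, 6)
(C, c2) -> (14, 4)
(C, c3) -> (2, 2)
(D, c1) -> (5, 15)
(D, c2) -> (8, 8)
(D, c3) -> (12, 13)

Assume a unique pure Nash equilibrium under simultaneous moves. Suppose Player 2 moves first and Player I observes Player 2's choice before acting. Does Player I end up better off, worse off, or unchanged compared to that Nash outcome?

Solve by backward induction (Player 2 leads).
- c1: Player I compares 7, 5, 9, 5 and picks C; Player 2 would get 6.
- c2: Player I compares 11, 7, 14, 8 and picks C; Player 2 would get 4.
- c3: Player I compares 10, 8, 2, 12 and picks D; Player 2 would get 13.
Player 2's induced payoffs are 6, 4, 13, so Player 2 commits to c3. Subgame-perfect outcome: (D, c3) with payoffs (12, 13).
Now find the simultaneous Nash equilibrium.
Player I's best replies: c1→C; c2→C; c3→D.
Player 2's best replies: A→c3; B→c2; C→c1; D→c1.
Only (C, c1) has each player best-responding; Nash payoffs (9, 6).
Player I earns 12 sequentially versus 9 at the Nash outcome: better off.

better off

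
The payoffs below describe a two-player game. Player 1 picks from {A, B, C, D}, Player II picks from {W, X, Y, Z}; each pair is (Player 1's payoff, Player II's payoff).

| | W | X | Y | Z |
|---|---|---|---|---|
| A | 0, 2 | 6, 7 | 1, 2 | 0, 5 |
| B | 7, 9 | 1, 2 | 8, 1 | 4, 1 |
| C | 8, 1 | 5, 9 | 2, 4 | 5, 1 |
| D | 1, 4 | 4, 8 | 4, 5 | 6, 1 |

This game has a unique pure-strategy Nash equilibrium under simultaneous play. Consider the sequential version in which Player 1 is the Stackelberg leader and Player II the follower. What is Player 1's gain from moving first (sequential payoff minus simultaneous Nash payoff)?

1

Solve by backward induction (Player 1 leads).
- A → Player II plays X (best of 2, 7, 2, 5); Player 1 gets 6.
- B → Player II plays W (best of 9, 2, 1, 1); Player 1 gets 7.
- C → Player II plays X (best of 1, 9, 4, 1); Player 1 gets 5.
- D → Player II plays X (best of 4, 8, 5, 1); Player 1 gets 4.
Maximizing over 6, 7, 5, 4, Player 1 chooses B. Subgame-perfect outcome: (B, W) with payoffs (7, 9).
Now find the simultaneous Nash equilibrium.
Player 1's best replies: W→C; X→A; Y→B; Z→D.
Player II's best replies: A→X; B→W; C→X; D→X.
The unique mutual best reply is (A, X), giving (6, 7).
Player 1's commitment gain: 7 − 6 = 1.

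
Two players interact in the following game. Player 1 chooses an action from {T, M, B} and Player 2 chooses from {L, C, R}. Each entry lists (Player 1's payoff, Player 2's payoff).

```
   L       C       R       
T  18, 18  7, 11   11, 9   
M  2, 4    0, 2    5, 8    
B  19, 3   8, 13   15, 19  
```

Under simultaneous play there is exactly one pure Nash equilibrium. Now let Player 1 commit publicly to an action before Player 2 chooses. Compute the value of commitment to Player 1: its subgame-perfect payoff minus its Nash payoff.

3

Player 2 best-responds to each possible Player 1 move:
- T: BR = L, leader payoff 18.
- M: BR = R, leader payoff 5.
- B: BR = R, leader payoff 15.
Among 18, 5, 15, the best is 18 at T. Subgame-perfect outcome: (T, L) with payoffs (18, 18).
Under simultaneous play:
Player 1's best replies: L→B; C→B; R→B.
Player 2's best replies: T→L; M→R; B→R.
The unique mutual best reply is (B, R), giving (15, 19).
Player 1's commitment gain: 18 − 15 = 3.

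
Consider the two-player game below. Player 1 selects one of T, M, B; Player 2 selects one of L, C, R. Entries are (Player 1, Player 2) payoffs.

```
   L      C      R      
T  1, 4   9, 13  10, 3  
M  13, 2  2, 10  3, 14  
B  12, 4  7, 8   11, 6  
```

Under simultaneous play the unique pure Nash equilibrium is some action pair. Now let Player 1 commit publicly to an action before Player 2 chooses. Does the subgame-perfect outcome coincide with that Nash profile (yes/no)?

yes

Solve by backward induction (Player 1 leads).
- T → Player 2 plays C (best of 4, 13, 3); Player 1 gets 9.
- M → Player 2 plays R (best of 2, 10, 14); Player 1 gets 3.
- B → Player 2 plays C (best of 4, 8, 6); Player 1 gets 7.
Maximizing over 9, 3, 7, Player 1 chooses T. Subgame-perfect outcome: (T, C) with payoffs (9, 13).
For the simultaneous game, intersect best replies.
Player 1's best replies: L→M; C→T; R→B.
Player 2's best replies: T→C; M→R; B→C.
Only (T, C) has each player best-responding; Nash payoffs (9, 13).
Sequential outcome (T, C) coincides with the Nash profile (T, C).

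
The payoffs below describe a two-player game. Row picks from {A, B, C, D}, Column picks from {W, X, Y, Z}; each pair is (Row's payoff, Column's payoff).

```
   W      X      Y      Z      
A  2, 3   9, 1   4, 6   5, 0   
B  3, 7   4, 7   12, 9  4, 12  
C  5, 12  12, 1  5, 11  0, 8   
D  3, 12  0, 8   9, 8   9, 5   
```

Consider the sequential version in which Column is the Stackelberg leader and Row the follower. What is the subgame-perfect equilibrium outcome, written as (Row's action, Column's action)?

Work backward from Row's decision.
- W → Row plays C (best of 2, 3, 5, 3); Column gets 12.
- X → Row plays C (best of 9, 4, 12, 0); Column gets 1.
- Y → Row plays B (best of 4, 12, 5, 9); Column gets 9.
- Z → Row plays D (best of 5, 4, 0, 9); Column gets 5.
Column's induced payoffs are 12, 1, 9, 5, so Column commits to W. Subgame-perfect outcome: (C, W) with payoffs (5, 12).

(C, W)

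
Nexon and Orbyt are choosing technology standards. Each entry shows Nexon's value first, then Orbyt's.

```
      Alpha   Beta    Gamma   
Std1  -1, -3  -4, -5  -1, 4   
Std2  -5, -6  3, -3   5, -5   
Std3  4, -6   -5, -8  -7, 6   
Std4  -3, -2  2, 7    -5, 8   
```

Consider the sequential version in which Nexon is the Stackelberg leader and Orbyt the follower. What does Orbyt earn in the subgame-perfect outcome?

Orbyt best-responds to each possible Nexon move:
- Std1: BR = Gamma, leader payoff -1.
- Std2: BR = Beta, leader payoff 3.
- Std3: BR = Gamma, leader payoff -7.
- Std4: BR = Gamma, leader payoff -5.
Among -1, 3, -7, -5, the best is 3 at Std2. Subgame-perfect outcome: (Std2, Beta) with payoffs (3, -3).

-3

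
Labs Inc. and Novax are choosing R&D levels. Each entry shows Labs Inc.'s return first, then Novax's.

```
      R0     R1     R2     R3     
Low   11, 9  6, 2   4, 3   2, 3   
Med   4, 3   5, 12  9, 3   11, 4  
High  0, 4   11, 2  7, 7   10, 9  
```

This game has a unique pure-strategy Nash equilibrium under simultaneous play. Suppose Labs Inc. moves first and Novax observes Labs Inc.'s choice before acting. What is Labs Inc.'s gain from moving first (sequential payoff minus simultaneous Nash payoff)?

0

Solve by backward induction (Labs Inc. leads).
- Low: Novax compares 9, 2, 3, 3 and picks R0; Labs Inc. would get 11.
- Med: Novax compares 3, 12, 3, 4 and picks R1; Labs Inc. would get 5.
- High: Novax compares 4, 2, 7, 9 and picks R3; Labs Inc. would get 10.
Labs Inc.'s induced payoffs are 11, 5, 10, so Labs Inc. commits to Low. Subgame-perfect outcome: (Low, R0) with payoffs (11, 9).
For the simultaneous game, intersect best replies.
Labs Inc.'s best replies: R0→Low; R1→High; R2→Med; R3→Med.
Novax's best replies: Low→R0; Med→R1; High→R3.
The unique mutual best reply is (Low, R0), giving (11, 9).
Labs Inc.'s commitment gain: 11 − 11 = 0.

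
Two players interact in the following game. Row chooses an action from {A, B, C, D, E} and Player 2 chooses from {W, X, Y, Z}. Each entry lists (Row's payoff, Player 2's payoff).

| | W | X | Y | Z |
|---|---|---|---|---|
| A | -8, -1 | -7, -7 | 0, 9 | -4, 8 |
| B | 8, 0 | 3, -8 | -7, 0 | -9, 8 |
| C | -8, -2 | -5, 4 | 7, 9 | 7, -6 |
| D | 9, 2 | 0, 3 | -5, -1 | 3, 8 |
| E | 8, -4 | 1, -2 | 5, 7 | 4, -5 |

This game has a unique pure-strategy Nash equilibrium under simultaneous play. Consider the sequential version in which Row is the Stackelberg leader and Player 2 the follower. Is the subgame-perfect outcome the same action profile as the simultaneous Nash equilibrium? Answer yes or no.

Backward induction with Row moving first.
- A → Player 2 plays Y (best of -1, -7, 9, 8); Row gets 0.
- B → Player 2 plays Z (best of 0, -8, 0, 8); Row gets -9.
- C → Player 2 plays Y (best of -2, 4, 9, -6); Row gets 7.
- D → Player 2 plays Z (best of 2, 3, -1, 8); Row gets 3.
- E → Player 2 plays Y (best of -4, -2, 7, -5); Row gets 5.
Among 0, -9, 7, 3, 5, the best is 7 at C. Subgame-perfect outcome: (C, Y) with payoffs (7, 9).
Under simultaneous play:
Row's best replies: W→D; X→B; Y→C; Z→C.
Player 2's best replies: A→Y; B→Z; C→Y; D→Z; E→Y.
Only (C, Y) has each player best-responding; Nash payoffs (7, 9).
Sequential outcome (C, Y) coincides with the Nash profile (C, Y).

yes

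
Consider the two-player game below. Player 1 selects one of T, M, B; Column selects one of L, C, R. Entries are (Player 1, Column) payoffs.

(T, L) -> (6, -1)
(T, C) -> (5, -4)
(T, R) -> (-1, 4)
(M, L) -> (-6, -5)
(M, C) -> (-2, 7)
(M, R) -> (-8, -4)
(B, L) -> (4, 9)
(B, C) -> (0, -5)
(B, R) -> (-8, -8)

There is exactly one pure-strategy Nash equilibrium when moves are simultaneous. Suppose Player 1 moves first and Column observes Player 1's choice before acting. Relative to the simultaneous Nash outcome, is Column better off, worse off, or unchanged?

better off

Solve by backward induction (Player 1 leads).
- T → Column plays R (best of -1, -4, 4); Player 1 gets -1.
- M → Column plays C (best of -5, 7, -4); Player 1 gets -2.
- B → Column plays L (best of 9, -5, -8); Player 1 gets 4.
Player 1's induced payoffs are -1, -2, 4, so Player 1 commits to B. Subgame-perfect outcome: (B, L) with payoffs (4, 9).
Now find the simultaneous Nash equilibrium.
Player 1's best replies: L→T; C→T; R→T.
Column's best replies: T→R; M→C; B→L.
The unique mutual best reply is (T, R), giving (-1, 4).
Column earns 9 sequentially versus 4 at the Nash outcome: better off.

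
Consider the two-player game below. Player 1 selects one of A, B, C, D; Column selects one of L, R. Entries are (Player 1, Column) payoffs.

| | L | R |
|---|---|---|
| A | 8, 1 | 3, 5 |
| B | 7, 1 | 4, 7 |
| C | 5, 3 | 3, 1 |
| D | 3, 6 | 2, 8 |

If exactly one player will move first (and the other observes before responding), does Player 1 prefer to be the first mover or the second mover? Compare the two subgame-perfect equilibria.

If Player 1 leads: Column's best replies are A→R, B→R, C→L, D→R; Player 1's induced payoffs 3, 4, 5, 2; outcome (C, L), payoffs (5, 3).
If Column leads: Player 1's best replies are L→A, R→B; Column's induced payoffs 1, 7; outcome (B, R), payoffs (4, 7).
Player 1 gets 5 moving first and 4 moving second, so Player 1 prefers to move first.

first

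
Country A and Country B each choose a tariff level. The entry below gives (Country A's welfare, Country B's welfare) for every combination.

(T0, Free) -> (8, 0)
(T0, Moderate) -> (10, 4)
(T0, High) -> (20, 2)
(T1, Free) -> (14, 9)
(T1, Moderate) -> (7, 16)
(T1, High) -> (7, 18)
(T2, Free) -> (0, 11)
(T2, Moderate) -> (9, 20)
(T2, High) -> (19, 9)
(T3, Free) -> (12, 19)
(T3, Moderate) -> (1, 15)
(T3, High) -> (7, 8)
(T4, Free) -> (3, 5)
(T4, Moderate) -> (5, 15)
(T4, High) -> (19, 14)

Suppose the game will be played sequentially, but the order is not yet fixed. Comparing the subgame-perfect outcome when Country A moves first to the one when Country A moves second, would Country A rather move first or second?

second

If Country A leads: Country B's best replies are T0→Moderate, T1→High, T2→Moderate, T3→Free, T4→Moderate; Country A's induced payoffs 10, 7, 9, 12, 5; outcome (T3, Free), payoffs (12, 19).
If Country B leads: Country A's best replies are Free→T1, Moderate→T0, High→T0; Country B's induced payoffs 9, 4, 2; outcome (T1, Free), payoffs (14, 9).
Country A gets 12 moving first and 14 moving second, so Country A prefers to move second.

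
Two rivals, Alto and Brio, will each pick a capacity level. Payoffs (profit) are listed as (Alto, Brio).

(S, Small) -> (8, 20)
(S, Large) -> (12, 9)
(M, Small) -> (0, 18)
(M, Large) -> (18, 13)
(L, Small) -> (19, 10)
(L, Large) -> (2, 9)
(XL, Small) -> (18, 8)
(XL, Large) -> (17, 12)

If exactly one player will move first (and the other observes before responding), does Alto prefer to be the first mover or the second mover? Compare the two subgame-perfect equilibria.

first

If Alto leads: Brio's best replies are S→Small, M→Small, L→Small, XL→Large; Alto's induced payoffs 8, 0, 19, 17; outcome (L, Small), payoffs (19, 10).
If Brio leads: Alto's best replies are Small→L, Large→M; Brio's induced payoffs 10, 13; outcome (M, Large), payoffs (18, 13).
Alto gets 19 moving first and 18 moving second, so Alto prefers to move first.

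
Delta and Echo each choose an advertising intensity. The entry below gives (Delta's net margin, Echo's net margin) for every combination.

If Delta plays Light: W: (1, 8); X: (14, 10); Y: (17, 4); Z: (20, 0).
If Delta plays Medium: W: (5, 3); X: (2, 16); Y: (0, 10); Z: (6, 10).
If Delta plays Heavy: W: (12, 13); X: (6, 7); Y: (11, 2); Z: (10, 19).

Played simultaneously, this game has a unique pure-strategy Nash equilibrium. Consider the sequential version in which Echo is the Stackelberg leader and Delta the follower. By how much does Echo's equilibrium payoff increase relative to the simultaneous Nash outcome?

Delta best-responds to each possible Echo move:
- W: Delta compares 1, 5, 12 and picks Heavy; Echo would get 13.
- X: Delta compares 14, 2, 6 and picks Light; Echo would get 10.
- Y: Delta compares 17, 0, 11 and picks Light; Echo would get 4.
- Z: Delta compares 20, 6, 10 and picks Light; Echo would get 0.
Echo's induced payoffs are 13, 10, 4, 0, so Echo commits to W. Subgame-perfect outcome: (Heavy, W) with payoffs (12, 13).
For the simultaneous game, intersect best replies.
Delta's best replies: W→Heavy; X→Light; Y→Light; Z→Light.
Echo's best replies: Light→X; Medium→X; Heavy→Z.
Only (Light, X) has each player best-responding; Nash payoffs (14, 10).
Echo's commitment gain: 13 − 10 = 3.

3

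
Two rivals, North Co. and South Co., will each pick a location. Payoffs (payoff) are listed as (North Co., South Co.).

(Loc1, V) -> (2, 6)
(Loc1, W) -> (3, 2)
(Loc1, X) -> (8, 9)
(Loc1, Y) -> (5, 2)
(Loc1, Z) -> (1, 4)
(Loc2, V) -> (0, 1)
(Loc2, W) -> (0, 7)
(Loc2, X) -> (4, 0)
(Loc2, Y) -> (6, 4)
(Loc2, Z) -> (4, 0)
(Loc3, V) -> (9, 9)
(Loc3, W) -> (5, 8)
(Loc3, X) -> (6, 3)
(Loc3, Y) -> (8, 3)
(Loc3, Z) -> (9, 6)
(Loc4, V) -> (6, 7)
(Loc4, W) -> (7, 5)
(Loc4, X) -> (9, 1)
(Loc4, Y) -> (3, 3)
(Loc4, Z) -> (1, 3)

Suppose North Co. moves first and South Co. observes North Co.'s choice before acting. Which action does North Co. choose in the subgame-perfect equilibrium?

Loc3

Work backward from South Co.'s decision.
- Loc1: South Co. compares 6, 2, 9, 2, 4 and picks X; North Co. would get 8.
- Loc2: South Co. compares 1, 7, 0, 4, 0 and picks W; North Co. would get 0.
- Loc3: South Co. compares 9, 8, 3, 3, 6 and picks V; North Co. would get 9.
- Loc4: South Co. compares 7, 5, 1, 3, 3 and picks V; North Co. would get 6.
Among 8, 0, 9, 6, the best is 9 at Loc3. Subgame-perfect outcome: (Loc3, V) with payoffs (9, 9).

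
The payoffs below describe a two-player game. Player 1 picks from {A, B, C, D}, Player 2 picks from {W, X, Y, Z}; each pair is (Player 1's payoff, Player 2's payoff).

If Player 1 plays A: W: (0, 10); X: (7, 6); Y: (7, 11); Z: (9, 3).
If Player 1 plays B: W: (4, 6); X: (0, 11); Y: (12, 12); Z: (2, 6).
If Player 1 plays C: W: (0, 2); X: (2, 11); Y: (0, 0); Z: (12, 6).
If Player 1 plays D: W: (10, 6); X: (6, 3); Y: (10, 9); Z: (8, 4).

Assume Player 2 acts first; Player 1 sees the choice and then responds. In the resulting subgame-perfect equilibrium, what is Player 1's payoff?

Player 1 best-responds to each possible Player 2 move:
- W: BR = D, leader payoff 6.
- X: BR = A, leader payoff 6.
- Y: BR = B, leader payoff 12.
- Z: BR = C, leader payoff 6.
Among 6, 6, 12, 6, the best is 12 at Y. Subgame-perfect outcome: (B, Y) with payoffs (12, 12).

12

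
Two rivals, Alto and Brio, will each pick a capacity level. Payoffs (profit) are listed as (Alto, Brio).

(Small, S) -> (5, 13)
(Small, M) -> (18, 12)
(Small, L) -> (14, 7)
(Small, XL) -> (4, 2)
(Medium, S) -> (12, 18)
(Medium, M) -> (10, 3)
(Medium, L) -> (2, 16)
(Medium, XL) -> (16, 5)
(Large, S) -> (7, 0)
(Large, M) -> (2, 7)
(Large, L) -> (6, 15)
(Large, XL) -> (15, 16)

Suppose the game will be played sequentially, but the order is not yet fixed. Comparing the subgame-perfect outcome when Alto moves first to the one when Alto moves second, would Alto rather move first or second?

first

If Alto leads: Brio's best replies are Small→S, Medium→S, Large→XL; Alto's induced payoffs 5, 12, 15; outcome (Large, XL), payoffs (15, 16).
If Brio leads: Alto's best replies are S→Medium, M→Small, L→Small, XL→Medium; Brio's induced payoffs 18, 12, 7, 5; outcome (Medium, S), payoffs (12, 18).
Alto gets 15 moving first and 12 moving second, so Alto prefers to move first.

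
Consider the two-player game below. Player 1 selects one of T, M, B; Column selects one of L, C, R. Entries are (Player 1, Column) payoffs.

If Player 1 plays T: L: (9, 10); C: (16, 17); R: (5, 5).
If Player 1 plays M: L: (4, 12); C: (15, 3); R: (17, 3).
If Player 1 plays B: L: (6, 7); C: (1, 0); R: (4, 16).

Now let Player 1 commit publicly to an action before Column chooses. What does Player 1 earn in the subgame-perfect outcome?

16

Backward induction with Player 1 moving first.
- T: Column compares 10, 17, 5 and picks C; Player 1 would get 16.
- M: Column compares 12, 3, 3 and picks L; Player 1 would get 4.
- B: Column compares 7, 0, 16 and picks R; Player 1 would get 4.
Player 1's induced payoffs are 16, 4, 4, so Player 1 commits to T. Subgame-perfect outcome: (T, C) with payoffs (16, 17).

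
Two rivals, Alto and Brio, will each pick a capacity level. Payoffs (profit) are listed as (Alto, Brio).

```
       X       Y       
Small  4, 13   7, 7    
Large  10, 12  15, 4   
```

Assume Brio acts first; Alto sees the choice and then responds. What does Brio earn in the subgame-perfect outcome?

Work backward from Alto's decision.
- X: Alto compares 4, 10 and picks Large; Brio would get 12.
- Y: Alto compares 7, 15 and picks Large; Brio would get 4.
Maximizing over 12, 4, Brio chooses X. Subgame-perfect outcome: (Large, X) with payoffs (10, 12).

12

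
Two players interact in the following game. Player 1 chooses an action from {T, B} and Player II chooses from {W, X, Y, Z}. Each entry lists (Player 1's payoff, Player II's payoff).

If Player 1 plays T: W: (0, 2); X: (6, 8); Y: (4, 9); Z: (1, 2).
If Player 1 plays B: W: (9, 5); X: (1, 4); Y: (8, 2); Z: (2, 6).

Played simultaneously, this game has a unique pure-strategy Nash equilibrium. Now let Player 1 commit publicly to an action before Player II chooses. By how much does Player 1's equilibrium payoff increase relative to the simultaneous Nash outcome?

Backward induction with Player 1 moving first.
- T → Player II plays Y (best of 2, 8, 9, 2); Player 1 gets 4.
- B → Player II plays Z (best of 5, 4, 2, 6); Player 1 gets 2.
Among 4, 2, the best is 4 at T. Subgame-perfect outcome: (T, Y) with payoffs (4, 9).
Now find the simultaneous Nash equilibrium.
Player 1's best replies: W→B; X→T; Y→B; Z→B.
Player II's best replies: T→Y; B→Z.
Only (B, Z) has each player best-responding; Nash payoffs (2, 6).
Player 1's commitment gain: 4 − 2 = 2.

2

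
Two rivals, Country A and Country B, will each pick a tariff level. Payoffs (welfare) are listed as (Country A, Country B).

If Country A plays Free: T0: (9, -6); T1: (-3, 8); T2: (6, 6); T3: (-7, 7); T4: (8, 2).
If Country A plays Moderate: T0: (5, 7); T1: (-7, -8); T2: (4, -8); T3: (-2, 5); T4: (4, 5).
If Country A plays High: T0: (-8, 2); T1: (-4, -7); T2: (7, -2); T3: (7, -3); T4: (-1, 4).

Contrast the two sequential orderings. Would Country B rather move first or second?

If Country A leads: Country B's best replies are Free→T1, Moderate→T0, High→T4; Country A's induced payoffs -3, 5, -1; outcome (Moderate, T0), payoffs (5, 7).
If Country B leads: Country A's best replies are T0→Free, T1→Free, T2→High, T3→High, T4→Free; Country B's induced payoffs -6, 8, -2, -3, 2; outcome (Free, T1), payoffs (-3, 8).
Country B gets 8 moving first and 7 moving second, so Country B prefers to move first.

first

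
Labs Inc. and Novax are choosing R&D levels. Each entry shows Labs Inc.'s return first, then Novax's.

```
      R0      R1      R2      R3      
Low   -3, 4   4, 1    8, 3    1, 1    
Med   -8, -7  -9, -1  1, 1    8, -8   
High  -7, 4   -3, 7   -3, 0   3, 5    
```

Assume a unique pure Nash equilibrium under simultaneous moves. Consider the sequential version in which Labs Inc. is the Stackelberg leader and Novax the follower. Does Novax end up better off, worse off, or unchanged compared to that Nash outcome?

worse off

Novax best-responds to each possible Labs Inc. move:
- Low: Novax compares 4, 1, 3, 1 and picks R0; Labs Inc. would get -3.
- Med: Novax compares -7, -1, 1, -8 and picks R2; Labs Inc. would get 1.
- High: Novax compares 4, 7, 0, 5 and picks R1; Labs Inc. would get -3.
Labs Inc.'s induced payoffs are -3, 1, -3, so Labs Inc. commits to Med. Subgame-perfect outcome: (Med, R2) with payoffs (1, 1).
For the simultaneous game, intersect best replies.
Labs Inc.'s best replies: R0→Low; R1→Low; R2→Low; R3→Med.
Novax's best replies: Low→R0; Med→R2; High→R1.
Only (Low, R0) has each player best-responding; Nash payoffs (-3, 4).
Novax earns 1 sequentially versus 4 at the Nash outcome: worse off.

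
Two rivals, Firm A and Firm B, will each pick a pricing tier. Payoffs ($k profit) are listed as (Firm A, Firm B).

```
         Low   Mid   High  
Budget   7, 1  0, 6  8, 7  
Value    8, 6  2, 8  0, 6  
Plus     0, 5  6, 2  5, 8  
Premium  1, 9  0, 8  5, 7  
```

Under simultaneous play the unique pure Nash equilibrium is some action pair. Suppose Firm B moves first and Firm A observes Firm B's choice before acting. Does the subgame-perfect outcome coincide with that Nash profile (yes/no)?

yes

Firm A best-responds to each possible Firm B move:
- Low: BR = Value, leader payoff 6.
- Mid: BR = Plus, leader payoff 2.
- High: BR = Budget, leader payoff 7.
Among 6, 2, 7, the best is 7 at High. Subgame-perfect outcome: (Budget, High) with payoffs (8, 7).
Under simultaneous play:
Firm A's best replies: Low→Value; Mid→Plus; High→Budget.
Firm B's best replies: Budget→High; Value→Mid; Plus→High; Premium→Low.
Only (Budget, High) has each player best-responding; Nash payoffs (8, 7).
Sequential outcome (Budget, High) coincides with the Nash profile (Budget, High).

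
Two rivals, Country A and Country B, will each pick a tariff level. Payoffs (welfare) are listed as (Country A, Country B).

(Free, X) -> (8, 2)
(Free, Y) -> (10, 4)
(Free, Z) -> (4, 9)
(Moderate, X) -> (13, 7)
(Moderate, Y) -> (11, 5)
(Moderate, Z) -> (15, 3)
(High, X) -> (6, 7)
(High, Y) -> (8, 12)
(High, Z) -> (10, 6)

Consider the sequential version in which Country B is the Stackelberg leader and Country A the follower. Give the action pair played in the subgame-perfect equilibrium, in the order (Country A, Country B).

Work backward from Country A's decision.
- X: BR = Moderate, leader payoff 7.
- Y: BR = Moderate, leader payoff 5.
- Z: BR = Moderate, leader payoff 3.
Among 7, 5, 3, the best is 7 at X. Subgame-perfect outcome: (Moderate, X) with payoffs (13, 7).

(Moderate, X)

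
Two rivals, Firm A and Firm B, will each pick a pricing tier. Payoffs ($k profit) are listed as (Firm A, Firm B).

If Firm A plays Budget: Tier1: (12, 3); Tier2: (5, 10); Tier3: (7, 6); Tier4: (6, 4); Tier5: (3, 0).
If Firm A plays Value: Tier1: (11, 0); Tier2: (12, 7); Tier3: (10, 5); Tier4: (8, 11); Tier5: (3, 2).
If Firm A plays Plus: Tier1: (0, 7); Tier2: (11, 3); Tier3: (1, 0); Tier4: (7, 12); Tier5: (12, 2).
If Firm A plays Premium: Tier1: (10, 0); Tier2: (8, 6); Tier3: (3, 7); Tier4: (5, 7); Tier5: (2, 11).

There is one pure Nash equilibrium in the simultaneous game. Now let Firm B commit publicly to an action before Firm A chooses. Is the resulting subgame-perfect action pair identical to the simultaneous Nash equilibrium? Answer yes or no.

yes

Firm A best-responds to each possible Firm B move:
- Tier1: BR = Budget, leader payoff 3.
- Tier2: BR = Value, leader payoff 7.
- Tier3: BR = Value, leader payoff 5.
- Tier4: BR = Value, leader payoff 11.
- Tier5: BR = Plus, leader payoff 2.
Maximizing over 3, 7, 5, 11, 2, Firm B chooses Tier4. Subgame-perfect outcome: (Value, Tier4) with payoffs (8, 11).
For the simultaneous game, intersect best replies.
Firm A's best replies: Tier1→Budget; Tier2→Value; Tier3→Value; Tier4→Value; Tier5→Plus.
Firm B's best replies: Budget→Tier2; Value→Tier4; Plus→Tier4; Premium→Tier5.
Only (Value, Tier4) has each player best-responding; Nash payoffs (8, 11).
Sequential outcome (Value, Tier4) coincides with the Nash profile (Value, Tier4).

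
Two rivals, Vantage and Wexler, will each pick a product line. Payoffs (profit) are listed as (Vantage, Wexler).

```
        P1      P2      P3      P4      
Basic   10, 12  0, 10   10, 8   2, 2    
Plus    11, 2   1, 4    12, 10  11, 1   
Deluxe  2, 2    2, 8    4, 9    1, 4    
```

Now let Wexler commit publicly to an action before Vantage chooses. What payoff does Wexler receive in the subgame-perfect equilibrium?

Vantage best-responds to each possible Wexler move:
- P1: BR = Plus, leader payoff 2.
- P2: BR = Deluxe, leader payoff 8.
- P3: BR = Plus, leader payoff 10.
- P4: BR = Plus, leader payoff 1.
Wexler's induced payoffs are 2, 8, 10, 1, so Wexler commits to P3. Subgame-perfect outcome: (Plus, P3) with payoffs (12, 10).

10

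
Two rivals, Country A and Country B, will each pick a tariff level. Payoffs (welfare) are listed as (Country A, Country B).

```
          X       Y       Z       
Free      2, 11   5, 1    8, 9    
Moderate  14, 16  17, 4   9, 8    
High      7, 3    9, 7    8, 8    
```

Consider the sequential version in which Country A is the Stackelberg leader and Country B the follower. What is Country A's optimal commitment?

Moderate

Backward induction with Country A moving first.
- Free → Country B plays X (best of 11, 1, 9); Country A gets 2.
- Moderate → Country B plays X (best of 16, 4, 8); Country A gets 14.
- High → Country B plays Z (best of 3, 7, 8); Country A gets 8.
Among 2, 14, 8, the best is 14 at Moderate. Subgame-perfect outcome: (Moderate, X) with payoffs (14, 16).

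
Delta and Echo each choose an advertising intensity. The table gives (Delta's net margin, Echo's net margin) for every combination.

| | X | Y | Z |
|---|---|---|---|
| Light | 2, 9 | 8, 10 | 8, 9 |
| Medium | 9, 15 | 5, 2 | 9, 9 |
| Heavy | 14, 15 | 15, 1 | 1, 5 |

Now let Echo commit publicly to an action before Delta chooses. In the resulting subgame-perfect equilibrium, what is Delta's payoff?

14

Solve by backward induction (Echo leads).
- X: Delta compares 2, 9, 14 and picks Heavy; Echo would get 15.
- Y: Delta compares 8, 5, 15 and picks Heavy; Echo would get 1.
- Z: Delta compares 8, 9, 1 and picks Medium; Echo would get 9.
Maximizing over 15, 1, 9, Echo chooses X. Subgame-perfect outcome: (Heavy, X) with payoffs (14, 15).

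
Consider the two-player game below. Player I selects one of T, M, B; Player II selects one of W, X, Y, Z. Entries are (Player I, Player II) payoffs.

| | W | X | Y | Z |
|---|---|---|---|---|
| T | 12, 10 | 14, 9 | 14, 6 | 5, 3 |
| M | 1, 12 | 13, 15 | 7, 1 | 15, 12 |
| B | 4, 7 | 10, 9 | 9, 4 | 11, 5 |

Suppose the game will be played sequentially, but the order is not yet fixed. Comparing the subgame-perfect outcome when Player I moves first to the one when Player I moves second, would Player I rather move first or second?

If Player I leads: Player II's best replies are T→W, M→X, B→X; Player I's induced payoffs 12, 13, 10; outcome (M, X), payoffs (13, 15).
If Player II leads: Player I's best replies are W→T, X→T, Y→T, Z→M; Player II's induced payoffs 10, 9, 6, 12; outcome (M, Z), payoffs (15, 12).
Player I gets 13 moving first and 15 moving second, so Player I prefers to move second.

second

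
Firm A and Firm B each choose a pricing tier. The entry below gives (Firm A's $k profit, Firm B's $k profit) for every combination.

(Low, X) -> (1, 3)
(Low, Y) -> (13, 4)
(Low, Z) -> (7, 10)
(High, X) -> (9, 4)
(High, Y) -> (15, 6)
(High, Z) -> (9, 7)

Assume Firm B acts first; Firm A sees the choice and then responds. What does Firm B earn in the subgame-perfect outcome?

Firm A best-responds to each possible Firm B move:
- X: Firm A compares 1, 9 and picks High; Firm B would get 4.
- Y: Firm A compares 13, 15 and picks High; Firm B would get 6.
- Z: Firm A compares 7, 9 and picks High; Firm B would get 7.
Firm B's induced payoffs are 4, 6, 7, so Firm B commits to Z. Subgame-perfect outcome: (High, Z) with payoffs (9, 7).

7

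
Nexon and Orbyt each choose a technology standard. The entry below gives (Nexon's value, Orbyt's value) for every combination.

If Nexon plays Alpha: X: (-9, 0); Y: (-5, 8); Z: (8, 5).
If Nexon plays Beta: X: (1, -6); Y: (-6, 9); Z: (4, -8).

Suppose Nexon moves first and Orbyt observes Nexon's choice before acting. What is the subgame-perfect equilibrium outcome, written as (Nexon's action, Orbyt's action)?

Work backward from Orbyt's decision.
- Alpha: Orbyt compares 0, 8, 5 and picks Y; Nexon would get -5.
- Beta: Orbyt compares -6, 9, -8 and picks Y; Nexon would get -6.
Maximizing over -5, -6, Nexon chooses Alpha. Subgame-perfect outcome: (Alpha, Y) with payoffs (-5, 8).

(Alpha, Y)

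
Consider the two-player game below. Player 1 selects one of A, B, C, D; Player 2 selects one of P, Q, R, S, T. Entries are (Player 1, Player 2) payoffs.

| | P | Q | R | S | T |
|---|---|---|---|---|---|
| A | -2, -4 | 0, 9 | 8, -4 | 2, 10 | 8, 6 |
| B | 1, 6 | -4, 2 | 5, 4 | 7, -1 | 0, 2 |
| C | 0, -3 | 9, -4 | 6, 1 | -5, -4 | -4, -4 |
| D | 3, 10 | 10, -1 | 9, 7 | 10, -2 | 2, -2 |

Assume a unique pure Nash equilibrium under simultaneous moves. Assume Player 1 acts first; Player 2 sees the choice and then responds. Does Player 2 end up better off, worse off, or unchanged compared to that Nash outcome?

Player 2 best-responds to each possible Player 1 move:
- A: BR = S, leader payoff 2.
- B: BR = P, leader payoff 1.
- C: BR = R, leader payoff 6.
- D: BR = P, leader payoff 3.
Maximizing over 2, 1, 6, 3, Player 1 chooses C. Subgame-perfect outcome: (C, R) with payoffs (6, 1).
Now find the simultaneous Nash equilibrium.
Player 1's best replies: P→D; Q→D; R→D; S→D; T→A.
Player 2's best replies: A→S; B→P; C→R; D→P.
Only (D, P) has each player best-responding; Nash payoffs (3, 10).
Player 2 earns 1 sequentially versus 10 at the Nash outcome: worse off.

worse off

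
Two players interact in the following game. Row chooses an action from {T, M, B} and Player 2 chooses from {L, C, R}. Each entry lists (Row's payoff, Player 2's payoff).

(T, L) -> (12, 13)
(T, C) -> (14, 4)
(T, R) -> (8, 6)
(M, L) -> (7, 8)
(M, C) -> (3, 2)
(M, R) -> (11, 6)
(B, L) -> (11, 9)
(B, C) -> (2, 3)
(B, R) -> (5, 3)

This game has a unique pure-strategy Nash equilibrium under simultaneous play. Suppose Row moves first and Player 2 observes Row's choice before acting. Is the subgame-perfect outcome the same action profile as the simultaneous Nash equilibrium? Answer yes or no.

yes

Backward induction with Row moving first.
- T → Player 2 plays L (best of 13, 4, 6); Row gets 12.
- M → Player 2 plays L (best of 8, 2, 6); Row gets 7.
- B → Player 2 plays L (best of 9, 3, 3); Row gets 11.
Row's induced payoffs are 12, 7, 11, so Row commits to T. Subgame-perfect outcome: (T, L) with payoffs (12, 13).
Under simultaneous play:
Row's best replies: L→T; C→T; R→M.
Player 2's best replies: T→L; M→L; B→L.
Only (T, L) has each player best-responding; Nash payoffs (12, 13).
Sequential outcome (T, L) coincides with the Nash profile (T, L).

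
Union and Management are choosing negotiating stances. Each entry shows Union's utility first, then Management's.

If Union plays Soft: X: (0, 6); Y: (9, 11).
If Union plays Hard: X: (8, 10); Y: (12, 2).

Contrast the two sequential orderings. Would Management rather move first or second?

If Union leads: Management's best replies are Soft→Y, Hard→X; Union's induced payoffs 9, 8; outcome (Soft, Y), payoffs (9, 11).
If Management leads: Union's best replies are X→Hard, Y→Hard; Management's induced payoffs 10, 2; outcome (Hard, X), payoffs (8, 10).
Management gets 10 moving first and 11 moving second, so Management prefers to move second.

second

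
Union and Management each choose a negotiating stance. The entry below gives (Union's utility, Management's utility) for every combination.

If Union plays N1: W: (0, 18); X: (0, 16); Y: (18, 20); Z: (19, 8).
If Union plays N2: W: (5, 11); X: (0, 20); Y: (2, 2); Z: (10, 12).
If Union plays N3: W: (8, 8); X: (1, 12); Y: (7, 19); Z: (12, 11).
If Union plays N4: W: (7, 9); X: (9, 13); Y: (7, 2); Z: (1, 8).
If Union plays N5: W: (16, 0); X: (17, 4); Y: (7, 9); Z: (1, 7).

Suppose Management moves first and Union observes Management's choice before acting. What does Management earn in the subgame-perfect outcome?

20

Solve by backward induction (Management leads).
- W: BR = N5, leader payoff 0.
- X: BR = N5, leader payoff 4.
- Y: BR = N1, leader payoff 20.
- Z: BR = N1, leader payoff 8.
Management's induced payoffs are 0, 4, 20, 8, so Management commits to Y. Subgame-perfect outcome: (N1, Y) with payoffs (18, 20).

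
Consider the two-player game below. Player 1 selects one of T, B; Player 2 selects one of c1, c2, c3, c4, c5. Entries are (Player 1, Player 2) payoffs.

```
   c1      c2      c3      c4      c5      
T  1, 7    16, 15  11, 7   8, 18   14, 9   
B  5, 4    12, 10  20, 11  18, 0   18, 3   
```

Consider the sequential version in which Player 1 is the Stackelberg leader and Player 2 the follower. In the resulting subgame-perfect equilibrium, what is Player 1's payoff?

Solve by backward induction (Player 1 leads).
- T: Player 2 compares 7, 15, 7, 18, 9 and picks c4; Player 1 would get 8.
- B: Player 2 compares 4, 10, 11, 0, 3 and picks c3; Player 1 would get 20.
Among 8, 20, the best is 20 at B. Subgame-perfect outcome: (B, c3) with payoffs (20, 11).

20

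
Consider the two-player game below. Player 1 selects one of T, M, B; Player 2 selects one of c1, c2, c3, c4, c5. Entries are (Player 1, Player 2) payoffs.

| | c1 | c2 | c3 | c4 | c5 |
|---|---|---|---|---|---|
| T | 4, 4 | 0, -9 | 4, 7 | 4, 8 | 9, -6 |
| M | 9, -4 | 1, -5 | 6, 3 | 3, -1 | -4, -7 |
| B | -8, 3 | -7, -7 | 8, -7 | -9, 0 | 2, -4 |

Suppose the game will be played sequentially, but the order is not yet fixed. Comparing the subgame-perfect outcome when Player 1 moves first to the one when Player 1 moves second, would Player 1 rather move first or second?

If Player 1 leads: Player 2's best replies are T→c4, M→c3, B→c1; Player 1's induced payoffs 4, 6, -8; outcome (M, c3), payoffs (6, 3).
If Player 2 leads: Player 1's best replies are c1→M, c2→M, c3→B, c4→T, c5→T; Player 2's induced payoffs -4, -5, -7, 8, -6; outcome (T, c4), payoffs (4, 8).
Player 1 gets 6 moving first and 4 moving second, so Player 1 prefers to move first.

first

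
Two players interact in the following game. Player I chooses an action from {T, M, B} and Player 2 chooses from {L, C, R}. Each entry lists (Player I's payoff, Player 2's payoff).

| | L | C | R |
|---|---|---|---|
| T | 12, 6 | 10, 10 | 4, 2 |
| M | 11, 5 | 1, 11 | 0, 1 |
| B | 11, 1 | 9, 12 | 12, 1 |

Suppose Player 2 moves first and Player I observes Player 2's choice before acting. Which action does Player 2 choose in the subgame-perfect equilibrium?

Solve by backward induction (Player 2 leads).
- L: Player I compares 12, 11, 11 and picks T; Player 2 would get 6.
- C: Player I compares 10, 1, 9 and picks T; Player 2 would get 10.
- R: Player I compares 4, 0, 12 and picks B; Player 2 would get 1.
Player 2's induced payoffs are 6, 10, 1, so Player 2 commits to C. Subgame-perfect outcome: (T, C) with payoffs (10, 10).

C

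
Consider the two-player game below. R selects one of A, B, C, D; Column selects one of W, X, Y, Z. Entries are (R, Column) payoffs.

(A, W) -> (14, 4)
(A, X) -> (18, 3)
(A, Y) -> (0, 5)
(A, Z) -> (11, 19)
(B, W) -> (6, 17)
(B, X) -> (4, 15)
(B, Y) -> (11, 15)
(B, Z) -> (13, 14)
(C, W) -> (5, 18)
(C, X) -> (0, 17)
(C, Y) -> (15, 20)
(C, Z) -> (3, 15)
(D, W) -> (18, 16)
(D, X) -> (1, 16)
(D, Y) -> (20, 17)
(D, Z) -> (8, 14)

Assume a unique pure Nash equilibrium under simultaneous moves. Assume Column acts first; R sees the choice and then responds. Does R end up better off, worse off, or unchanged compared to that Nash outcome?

unchanged

R best-responds to each possible Column move:
- W: BR = D, leader payoff 16.
- X: BR = A, leader payoff 3.
- Y: BR = D, leader payoff 17.
- Z: BR = B, leader payoff 14.
Maximizing over 16, 3, 17, 14, Column chooses Y. Subgame-perfect outcome: (D, Y) with payoffs (20, 17).
For the simultaneous game, intersect best replies.
R's best replies: W→D; X→A; Y→D; Z→B.
Column's best replies: A→Z; B→W; C→Y; D→Y.
The unique mutual best reply is (D, Y), giving (20, 17).
R earns 20 sequentially versus 20 at the Nash outcome: unchanged.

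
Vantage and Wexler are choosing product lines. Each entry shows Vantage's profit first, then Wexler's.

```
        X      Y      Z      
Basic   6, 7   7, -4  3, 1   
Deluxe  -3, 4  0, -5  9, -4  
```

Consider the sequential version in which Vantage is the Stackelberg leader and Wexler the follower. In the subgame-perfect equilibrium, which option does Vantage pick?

Basic

Solve by backward induction (Vantage leads).
- Basic: BR = X, leader payoff 6.
- Deluxe: BR = X, leader payoff -3.
Among 6, -3, the best is 6 at Basic. Subgame-perfect outcome: (Basic, X) with payoffs (6, 7).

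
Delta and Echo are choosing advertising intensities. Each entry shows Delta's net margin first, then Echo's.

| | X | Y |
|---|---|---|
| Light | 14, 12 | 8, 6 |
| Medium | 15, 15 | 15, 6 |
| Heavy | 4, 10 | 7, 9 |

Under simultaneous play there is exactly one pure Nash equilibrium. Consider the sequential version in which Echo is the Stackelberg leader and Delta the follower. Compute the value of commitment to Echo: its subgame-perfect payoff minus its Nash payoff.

Work backward from Delta's decision.
- X: Delta compares 14, 15, 4 and picks Medium; Echo would get 15.
- Y: Delta compares 8, 15, 7 and picks Medium; Echo would get 6.
Maximizing over 15, 6, Echo chooses X. Subgame-perfect outcome: (Medium, X) with payoffs (15, 15).
Now find the simultaneous Nash equilibrium.
Delta's best replies: X→Medium; Y→Medium.
Echo's best replies: Light→X; Medium→X; Heavy→X.
Only (Medium, X) has each player best-responding; Nash payoffs (15, 15).
Echo's commitment gain: 15 − 15 = 0.

0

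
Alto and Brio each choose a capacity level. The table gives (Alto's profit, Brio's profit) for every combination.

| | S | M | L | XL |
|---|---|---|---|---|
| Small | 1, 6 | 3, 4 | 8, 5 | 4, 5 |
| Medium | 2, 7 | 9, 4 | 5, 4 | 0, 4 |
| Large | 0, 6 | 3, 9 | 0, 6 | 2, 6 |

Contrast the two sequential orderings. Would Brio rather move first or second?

second

If Alto leads: Brio's best replies are Small→S, Medium→S, Large→M; Alto's induced payoffs 1, 2, 3; outcome (Large, M), payoffs (3, 9).
If Brio leads: Alto's best replies are S→Medium, M→Medium, L→Small, XL→Small; Brio's induced payoffs 7, 4, 5, 5; outcome (Medium, S), payoffs (2, 7).
Brio gets 7 moving first and 9 moving second, so Brio prefers to move second.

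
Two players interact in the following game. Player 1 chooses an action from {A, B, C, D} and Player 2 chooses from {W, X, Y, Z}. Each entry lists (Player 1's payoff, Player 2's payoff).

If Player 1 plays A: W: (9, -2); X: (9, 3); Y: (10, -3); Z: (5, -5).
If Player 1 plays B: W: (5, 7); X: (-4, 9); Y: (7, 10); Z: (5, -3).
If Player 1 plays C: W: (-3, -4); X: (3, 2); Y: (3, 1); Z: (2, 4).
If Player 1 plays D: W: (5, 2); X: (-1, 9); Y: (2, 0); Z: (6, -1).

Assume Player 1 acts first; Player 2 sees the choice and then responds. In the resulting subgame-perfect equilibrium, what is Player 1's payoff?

9

Backward induction with Player 1 moving first.
- A → Player 2 plays X (best of -2, 3, -3, -5); Player 1 gets 9.
- B → Player 2 plays Y (best of 7, 9, 10, -3); Player 1 gets 7.
- C → Player 2 plays Z (best of -4, 2, 1, 4); Player 1 gets 2.
- D → Player 2 plays X (best of 2, 9, 0, -1); Player 1 gets -1.
Maximizing over 9, 7, 2, -1, Player 1 chooses A. Subgame-perfect outcome: (A, X) with payoffs (9, 3).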